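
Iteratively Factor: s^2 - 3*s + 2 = (s - 1)*(s - 2)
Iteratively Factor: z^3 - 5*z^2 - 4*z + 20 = (z - 2)*(z^2 - 3*z - 10) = (z - 5)*(z - 2)*(z + 2)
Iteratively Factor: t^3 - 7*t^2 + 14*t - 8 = (t - 1)*(t^2 - 6*t + 8) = (t - 2)*(t - 1)*(t - 4)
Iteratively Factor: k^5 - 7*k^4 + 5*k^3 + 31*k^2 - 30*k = (k - 3)*(k^4 - 4*k^3 - 7*k^2 + 10*k) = (k - 5)*(k - 3)*(k^3 + k^2 - 2*k) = (k - 5)*(k - 3)*(k - 1)*(k^2 + 2*k) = k*(k - 5)*(k - 3)*(k - 1)*(k + 2)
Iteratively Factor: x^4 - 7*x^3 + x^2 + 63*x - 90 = (x - 2)*(x^3 - 5*x^2 - 9*x + 45) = (x - 2)*(x + 3)*(x^2 - 8*x + 15) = (x - 5)*(x - 2)*(x + 3)*(x - 3)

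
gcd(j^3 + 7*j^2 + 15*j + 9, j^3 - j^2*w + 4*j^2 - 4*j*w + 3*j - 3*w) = j^2 + 4*j + 3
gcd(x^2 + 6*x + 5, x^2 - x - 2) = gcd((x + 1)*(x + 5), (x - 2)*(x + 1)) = x + 1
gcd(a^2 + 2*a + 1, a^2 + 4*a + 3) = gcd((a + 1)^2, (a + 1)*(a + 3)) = a + 1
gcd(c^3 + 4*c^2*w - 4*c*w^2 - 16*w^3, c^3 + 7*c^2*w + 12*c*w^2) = c + 4*w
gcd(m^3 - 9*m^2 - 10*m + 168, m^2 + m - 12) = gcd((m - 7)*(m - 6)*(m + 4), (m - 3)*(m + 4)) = m + 4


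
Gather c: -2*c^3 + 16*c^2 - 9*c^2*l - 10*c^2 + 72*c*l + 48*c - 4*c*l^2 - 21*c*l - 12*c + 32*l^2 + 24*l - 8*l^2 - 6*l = -2*c^3 + c^2*(6 - 9*l) + c*(-4*l^2 + 51*l + 36) + 24*l^2 + 18*l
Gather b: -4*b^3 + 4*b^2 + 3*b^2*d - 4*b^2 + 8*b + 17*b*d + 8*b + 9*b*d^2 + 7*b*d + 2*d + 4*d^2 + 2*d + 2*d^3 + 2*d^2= -4*b^3 + 3*b^2*d + b*(9*d^2 + 24*d + 16) + 2*d^3 + 6*d^2 + 4*d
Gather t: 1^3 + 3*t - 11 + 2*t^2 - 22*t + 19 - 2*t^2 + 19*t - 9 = 0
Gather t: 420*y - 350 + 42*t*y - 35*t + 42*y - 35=t*(42*y - 35) + 462*y - 385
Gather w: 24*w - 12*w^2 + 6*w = -12*w^2 + 30*w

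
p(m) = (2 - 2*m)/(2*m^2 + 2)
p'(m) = -4*m*(2 - 2*m)/(2*m^2 + 2)^2 - 2/(2*m^2 + 2)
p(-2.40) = 0.50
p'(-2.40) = 0.21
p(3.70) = -0.18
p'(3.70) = 0.02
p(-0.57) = 1.18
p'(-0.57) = 0.26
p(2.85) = -0.20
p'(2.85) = 0.02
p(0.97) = 0.02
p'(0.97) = -0.53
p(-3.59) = 0.33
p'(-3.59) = 0.10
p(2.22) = -0.21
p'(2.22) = -0.01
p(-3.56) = 0.33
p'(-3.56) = 0.10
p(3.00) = -0.20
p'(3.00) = 0.02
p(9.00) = -0.10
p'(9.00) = 0.01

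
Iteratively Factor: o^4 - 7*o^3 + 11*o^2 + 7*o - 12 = (o + 1)*(o^3 - 8*o^2 + 19*o - 12) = (o - 4)*(o + 1)*(o^2 - 4*o + 3) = (o - 4)*(o - 1)*(o + 1)*(o - 3)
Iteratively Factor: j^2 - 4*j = (j)*(j - 4)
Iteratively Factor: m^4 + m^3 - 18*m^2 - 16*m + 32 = (m + 2)*(m^3 - m^2 - 16*m + 16) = (m + 2)*(m + 4)*(m^2 - 5*m + 4) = (m - 4)*(m + 2)*(m + 4)*(m - 1)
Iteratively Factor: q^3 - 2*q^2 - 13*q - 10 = (q + 2)*(q^2 - 4*q - 5) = (q - 5)*(q + 2)*(q + 1)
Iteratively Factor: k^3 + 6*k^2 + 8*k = (k)*(k^2 + 6*k + 8) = k*(k + 2)*(k + 4)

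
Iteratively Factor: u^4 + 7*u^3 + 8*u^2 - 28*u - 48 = (u + 3)*(u^3 + 4*u^2 - 4*u - 16) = (u + 3)*(u + 4)*(u^2 - 4) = (u + 2)*(u + 3)*(u + 4)*(u - 2)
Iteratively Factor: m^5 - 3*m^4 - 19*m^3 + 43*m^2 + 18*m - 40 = (m - 5)*(m^4 + 2*m^3 - 9*m^2 - 2*m + 8) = (m - 5)*(m - 1)*(m^3 + 3*m^2 - 6*m - 8) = (m - 5)*(m - 1)*(m + 1)*(m^2 + 2*m - 8) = (m - 5)*(m - 1)*(m + 1)*(m + 4)*(m - 2)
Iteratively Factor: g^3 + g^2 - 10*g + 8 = (g - 2)*(g^2 + 3*g - 4) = (g - 2)*(g + 4)*(g - 1)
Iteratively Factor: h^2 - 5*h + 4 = (h - 4)*(h - 1)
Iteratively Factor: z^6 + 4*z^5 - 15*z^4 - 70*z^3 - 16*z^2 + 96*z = (z - 1)*(z^5 + 5*z^4 - 10*z^3 - 80*z^2 - 96*z) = (z - 1)*(z + 4)*(z^4 + z^3 - 14*z^2 - 24*z) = (z - 4)*(z - 1)*(z + 4)*(z^3 + 5*z^2 + 6*z) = z*(z - 4)*(z - 1)*(z + 4)*(z^2 + 5*z + 6) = z*(z - 4)*(z - 1)*(z + 2)*(z + 4)*(z + 3)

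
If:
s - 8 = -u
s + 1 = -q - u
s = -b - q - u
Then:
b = 1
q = -9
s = 8 - u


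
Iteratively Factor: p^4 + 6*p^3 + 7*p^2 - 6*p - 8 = (p - 1)*(p^3 + 7*p^2 + 14*p + 8) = (p - 1)*(p + 4)*(p^2 + 3*p + 2) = (p - 1)*(p + 2)*(p + 4)*(p + 1)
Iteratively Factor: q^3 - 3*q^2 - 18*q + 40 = (q - 2)*(q^2 - q - 20) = (q - 5)*(q - 2)*(q + 4)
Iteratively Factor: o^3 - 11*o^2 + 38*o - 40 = (o - 5)*(o^2 - 6*o + 8) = (o - 5)*(o - 4)*(o - 2)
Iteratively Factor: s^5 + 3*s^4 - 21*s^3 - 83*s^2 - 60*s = (s + 1)*(s^4 + 2*s^3 - 23*s^2 - 60*s) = (s + 1)*(s + 4)*(s^3 - 2*s^2 - 15*s) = (s - 5)*(s + 1)*(s + 4)*(s^2 + 3*s) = s*(s - 5)*(s + 1)*(s + 4)*(s + 3)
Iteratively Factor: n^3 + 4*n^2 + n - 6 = (n + 3)*(n^2 + n - 2) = (n + 2)*(n + 3)*(n - 1)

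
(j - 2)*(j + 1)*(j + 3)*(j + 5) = j^4 + 7*j^3 + 5*j^2 - 31*j - 30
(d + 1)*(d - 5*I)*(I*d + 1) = I*d^3 + 6*d^2 + I*d^2 + 6*d - 5*I*d - 5*I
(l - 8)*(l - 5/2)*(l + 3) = l^3 - 15*l^2/2 - 23*l/2 + 60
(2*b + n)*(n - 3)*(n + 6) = 2*b*n^2 + 6*b*n - 36*b + n^3 + 3*n^2 - 18*n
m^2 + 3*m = m*(m + 3)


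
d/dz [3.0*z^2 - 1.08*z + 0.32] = 6.0*z - 1.08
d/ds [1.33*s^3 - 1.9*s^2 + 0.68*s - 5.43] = 3.99*s^2 - 3.8*s + 0.68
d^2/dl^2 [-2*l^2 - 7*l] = -4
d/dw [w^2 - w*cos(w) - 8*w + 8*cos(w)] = w*sin(w) + 2*w - 8*sin(w) - cos(w) - 8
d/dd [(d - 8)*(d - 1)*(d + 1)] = 3*d^2 - 16*d - 1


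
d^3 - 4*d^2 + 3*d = d*(d - 3)*(d - 1)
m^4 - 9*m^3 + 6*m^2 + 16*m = m*(m - 8)*(m - 2)*(m + 1)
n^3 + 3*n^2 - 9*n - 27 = (n - 3)*(n + 3)^2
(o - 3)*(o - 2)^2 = o^3 - 7*o^2 + 16*o - 12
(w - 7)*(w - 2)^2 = w^3 - 11*w^2 + 32*w - 28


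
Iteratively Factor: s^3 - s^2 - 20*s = (s)*(s^2 - s - 20) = s*(s - 5)*(s + 4)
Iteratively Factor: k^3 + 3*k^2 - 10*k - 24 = (k - 3)*(k^2 + 6*k + 8) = (k - 3)*(k + 2)*(k + 4)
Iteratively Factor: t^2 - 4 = (t + 2)*(t - 2)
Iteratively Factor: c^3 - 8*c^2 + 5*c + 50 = (c - 5)*(c^2 - 3*c - 10) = (c - 5)^2*(c + 2)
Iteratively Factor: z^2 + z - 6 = (z - 2)*(z + 3)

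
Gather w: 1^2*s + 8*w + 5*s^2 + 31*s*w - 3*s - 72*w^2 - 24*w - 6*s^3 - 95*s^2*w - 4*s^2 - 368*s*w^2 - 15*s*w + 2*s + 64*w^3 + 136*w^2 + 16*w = -6*s^3 + s^2 + 64*w^3 + w^2*(64 - 368*s) + w*(-95*s^2 + 16*s)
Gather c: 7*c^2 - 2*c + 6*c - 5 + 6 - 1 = 7*c^2 + 4*c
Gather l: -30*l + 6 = 6 - 30*l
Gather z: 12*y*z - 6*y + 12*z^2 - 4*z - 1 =-6*y + 12*z^2 + z*(12*y - 4) - 1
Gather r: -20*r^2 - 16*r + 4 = -20*r^2 - 16*r + 4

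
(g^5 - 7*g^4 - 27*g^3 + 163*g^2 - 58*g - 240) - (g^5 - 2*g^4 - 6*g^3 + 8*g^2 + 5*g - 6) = -5*g^4 - 21*g^3 + 155*g^2 - 63*g - 234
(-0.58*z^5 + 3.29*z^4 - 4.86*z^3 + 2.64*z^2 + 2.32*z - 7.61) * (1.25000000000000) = -0.725*z^5 + 4.1125*z^4 - 6.075*z^3 + 3.3*z^2 + 2.9*z - 9.5125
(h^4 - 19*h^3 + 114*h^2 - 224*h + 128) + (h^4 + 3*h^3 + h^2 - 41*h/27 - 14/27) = 2*h^4 - 16*h^3 + 115*h^2 - 6089*h/27 + 3442/27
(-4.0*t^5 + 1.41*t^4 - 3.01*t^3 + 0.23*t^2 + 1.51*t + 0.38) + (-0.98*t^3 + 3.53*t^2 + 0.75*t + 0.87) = -4.0*t^5 + 1.41*t^4 - 3.99*t^3 + 3.76*t^2 + 2.26*t + 1.25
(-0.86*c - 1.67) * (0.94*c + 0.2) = -0.8084*c^2 - 1.7418*c - 0.334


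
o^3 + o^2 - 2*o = o*(o - 1)*(o + 2)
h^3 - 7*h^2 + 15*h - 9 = (h - 3)^2*(h - 1)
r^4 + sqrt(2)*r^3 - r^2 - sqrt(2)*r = r*(r - 1)*(r + 1)*(r + sqrt(2))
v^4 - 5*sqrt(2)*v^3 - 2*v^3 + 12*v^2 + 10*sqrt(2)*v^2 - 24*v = v*(v - 2)*(v - 3*sqrt(2))*(v - 2*sqrt(2))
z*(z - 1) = z^2 - z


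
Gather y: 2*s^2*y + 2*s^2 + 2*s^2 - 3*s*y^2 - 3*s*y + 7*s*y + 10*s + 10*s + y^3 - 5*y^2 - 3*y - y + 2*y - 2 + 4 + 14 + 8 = 4*s^2 + 20*s + y^3 + y^2*(-3*s - 5) + y*(2*s^2 + 4*s - 2) + 24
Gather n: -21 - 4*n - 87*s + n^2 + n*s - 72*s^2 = n^2 + n*(s - 4) - 72*s^2 - 87*s - 21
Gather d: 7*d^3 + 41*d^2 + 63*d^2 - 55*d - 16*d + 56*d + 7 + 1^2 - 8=7*d^3 + 104*d^2 - 15*d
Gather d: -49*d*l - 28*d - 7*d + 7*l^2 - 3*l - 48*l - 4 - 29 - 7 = d*(-49*l - 35) + 7*l^2 - 51*l - 40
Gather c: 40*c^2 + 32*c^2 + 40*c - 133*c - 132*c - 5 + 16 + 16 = 72*c^2 - 225*c + 27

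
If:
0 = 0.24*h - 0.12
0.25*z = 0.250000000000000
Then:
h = 0.50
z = 1.00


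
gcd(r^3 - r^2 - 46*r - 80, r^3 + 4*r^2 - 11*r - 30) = r^2 + 7*r + 10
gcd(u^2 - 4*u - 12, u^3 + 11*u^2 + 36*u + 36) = u + 2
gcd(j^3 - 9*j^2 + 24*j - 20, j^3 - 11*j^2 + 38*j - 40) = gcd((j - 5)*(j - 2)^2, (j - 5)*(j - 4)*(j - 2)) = j^2 - 7*j + 10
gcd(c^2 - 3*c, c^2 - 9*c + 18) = c - 3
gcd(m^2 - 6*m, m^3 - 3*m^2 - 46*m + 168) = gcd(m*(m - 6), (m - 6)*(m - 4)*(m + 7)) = m - 6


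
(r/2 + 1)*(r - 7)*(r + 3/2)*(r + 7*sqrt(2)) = r^4/2 - 7*r^3/4 + 7*sqrt(2)*r^3/2 - 49*sqrt(2)*r^2/4 - 43*r^2/4 - 301*sqrt(2)*r/4 - 21*r/2 - 147*sqrt(2)/2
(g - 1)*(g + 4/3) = g^2 + g/3 - 4/3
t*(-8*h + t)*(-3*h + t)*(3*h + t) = 72*h^3*t - 9*h^2*t^2 - 8*h*t^3 + t^4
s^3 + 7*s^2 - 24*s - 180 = (s - 5)*(s + 6)^2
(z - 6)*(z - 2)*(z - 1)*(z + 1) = z^4 - 8*z^3 + 11*z^2 + 8*z - 12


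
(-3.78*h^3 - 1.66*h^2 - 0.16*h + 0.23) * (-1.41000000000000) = 5.3298*h^3 + 2.3406*h^2 + 0.2256*h - 0.3243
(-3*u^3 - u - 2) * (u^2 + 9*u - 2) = -3*u^5 - 27*u^4 + 5*u^3 - 11*u^2 - 16*u + 4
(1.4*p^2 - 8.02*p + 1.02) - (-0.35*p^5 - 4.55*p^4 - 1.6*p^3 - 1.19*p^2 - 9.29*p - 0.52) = 0.35*p^5 + 4.55*p^4 + 1.6*p^3 + 2.59*p^2 + 1.27*p + 1.54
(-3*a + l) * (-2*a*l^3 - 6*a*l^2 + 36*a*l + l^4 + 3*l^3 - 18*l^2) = 6*a^2*l^3 + 18*a^2*l^2 - 108*a^2*l - 5*a*l^4 - 15*a*l^3 + 90*a*l^2 + l^5 + 3*l^4 - 18*l^3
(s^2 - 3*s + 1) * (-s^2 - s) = -s^4 + 2*s^3 + 2*s^2 - s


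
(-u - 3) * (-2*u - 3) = 2*u^2 + 9*u + 9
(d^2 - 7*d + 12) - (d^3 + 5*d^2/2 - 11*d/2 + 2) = -d^3 - 3*d^2/2 - 3*d/2 + 10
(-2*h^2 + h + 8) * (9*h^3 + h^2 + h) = -18*h^5 + 7*h^4 + 71*h^3 + 9*h^2 + 8*h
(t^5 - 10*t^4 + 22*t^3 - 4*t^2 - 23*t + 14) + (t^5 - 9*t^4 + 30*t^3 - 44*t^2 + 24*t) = 2*t^5 - 19*t^4 + 52*t^3 - 48*t^2 + t + 14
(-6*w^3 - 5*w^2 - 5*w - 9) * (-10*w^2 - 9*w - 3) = 60*w^5 + 104*w^4 + 113*w^3 + 150*w^2 + 96*w + 27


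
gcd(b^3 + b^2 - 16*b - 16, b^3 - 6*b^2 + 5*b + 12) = b^2 - 3*b - 4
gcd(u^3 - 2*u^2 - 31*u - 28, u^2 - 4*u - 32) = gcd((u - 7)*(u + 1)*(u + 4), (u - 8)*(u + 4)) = u + 4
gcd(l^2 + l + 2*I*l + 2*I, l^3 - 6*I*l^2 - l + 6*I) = l + 1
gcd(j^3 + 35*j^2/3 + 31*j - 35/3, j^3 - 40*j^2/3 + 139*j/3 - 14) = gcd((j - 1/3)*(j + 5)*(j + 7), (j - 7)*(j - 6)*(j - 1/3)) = j - 1/3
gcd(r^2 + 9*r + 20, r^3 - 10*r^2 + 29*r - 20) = 1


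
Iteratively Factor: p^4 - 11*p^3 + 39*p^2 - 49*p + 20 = (p - 1)*(p^3 - 10*p^2 + 29*p - 20) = (p - 4)*(p - 1)*(p^2 - 6*p + 5) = (p - 4)*(p - 1)^2*(p - 5)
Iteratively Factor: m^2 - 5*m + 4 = (m - 4)*(m - 1)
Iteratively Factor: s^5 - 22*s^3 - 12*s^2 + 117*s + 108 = (s - 4)*(s^4 + 4*s^3 - 6*s^2 - 36*s - 27) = (s - 4)*(s + 1)*(s^3 + 3*s^2 - 9*s - 27) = (s - 4)*(s + 1)*(s + 3)*(s^2 - 9) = (s - 4)*(s + 1)*(s + 3)^2*(s - 3)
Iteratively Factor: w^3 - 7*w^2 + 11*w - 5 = (w - 1)*(w^2 - 6*w + 5) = (w - 5)*(w - 1)*(w - 1)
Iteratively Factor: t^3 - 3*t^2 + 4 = (t - 2)*(t^2 - t - 2) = (t - 2)^2*(t + 1)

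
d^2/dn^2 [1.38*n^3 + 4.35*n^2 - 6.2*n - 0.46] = 8.28*n + 8.7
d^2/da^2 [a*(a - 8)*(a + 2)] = 6*a - 12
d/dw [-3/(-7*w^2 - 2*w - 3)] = 6*(-7*w - 1)/(7*w^2 + 2*w + 3)^2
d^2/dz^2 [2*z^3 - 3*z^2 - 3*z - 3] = 12*z - 6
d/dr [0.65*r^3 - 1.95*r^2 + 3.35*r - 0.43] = 1.95*r^2 - 3.9*r + 3.35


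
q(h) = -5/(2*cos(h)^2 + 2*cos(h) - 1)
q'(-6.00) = -1.07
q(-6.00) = -1.81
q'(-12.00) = -3.23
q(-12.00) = -2.37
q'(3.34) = -1.76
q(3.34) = 4.81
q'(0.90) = -17.02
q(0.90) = -4.92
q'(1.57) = -10.05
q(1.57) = 5.01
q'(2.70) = 2.51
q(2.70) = 4.26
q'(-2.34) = -1.39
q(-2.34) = 3.51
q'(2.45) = 1.88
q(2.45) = 3.69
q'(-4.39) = -1.69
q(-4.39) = 3.49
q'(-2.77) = -2.47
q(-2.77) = 4.44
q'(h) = -5*(4*sin(h)*cos(h) + 2*sin(h))/(2*cos(h)^2 + 2*cos(h) - 1)^2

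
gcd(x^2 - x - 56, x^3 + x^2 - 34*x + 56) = x + 7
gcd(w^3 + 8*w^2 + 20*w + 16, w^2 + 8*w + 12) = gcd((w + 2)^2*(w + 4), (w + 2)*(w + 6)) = w + 2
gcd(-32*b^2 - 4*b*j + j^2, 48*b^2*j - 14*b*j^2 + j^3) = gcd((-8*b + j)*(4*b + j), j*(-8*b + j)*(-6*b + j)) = 8*b - j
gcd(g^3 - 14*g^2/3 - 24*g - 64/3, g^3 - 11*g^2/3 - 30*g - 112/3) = g^2 - 6*g - 16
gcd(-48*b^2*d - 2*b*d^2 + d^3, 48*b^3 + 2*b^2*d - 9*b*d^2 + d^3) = 8*b - d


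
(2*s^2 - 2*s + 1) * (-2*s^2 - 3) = -4*s^4 + 4*s^3 - 8*s^2 + 6*s - 3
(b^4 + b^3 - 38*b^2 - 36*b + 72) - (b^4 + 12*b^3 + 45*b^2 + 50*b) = -11*b^3 - 83*b^2 - 86*b + 72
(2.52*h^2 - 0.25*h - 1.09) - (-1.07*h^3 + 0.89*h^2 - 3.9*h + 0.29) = 1.07*h^3 + 1.63*h^2 + 3.65*h - 1.38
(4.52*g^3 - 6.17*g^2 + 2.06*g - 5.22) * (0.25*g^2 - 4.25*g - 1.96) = 1.13*g^5 - 20.7525*g^4 + 17.8783*g^3 + 2.0332*g^2 + 18.1474*g + 10.2312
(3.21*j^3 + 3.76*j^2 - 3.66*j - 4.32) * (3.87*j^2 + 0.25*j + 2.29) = 12.4227*j^5 + 15.3537*j^4 - 5.8733*j^3 - 9.023*j^2 - 9.4614*j - 9.8928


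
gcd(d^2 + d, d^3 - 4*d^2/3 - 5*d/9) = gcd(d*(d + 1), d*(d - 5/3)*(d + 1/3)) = d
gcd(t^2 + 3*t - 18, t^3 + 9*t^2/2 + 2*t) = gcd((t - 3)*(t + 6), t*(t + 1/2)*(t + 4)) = 1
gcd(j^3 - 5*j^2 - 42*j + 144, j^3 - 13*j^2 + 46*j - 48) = j^2 - 11*j + 24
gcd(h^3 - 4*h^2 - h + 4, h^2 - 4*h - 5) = h + 1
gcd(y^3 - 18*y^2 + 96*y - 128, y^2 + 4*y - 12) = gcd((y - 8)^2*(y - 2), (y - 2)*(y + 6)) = y - 2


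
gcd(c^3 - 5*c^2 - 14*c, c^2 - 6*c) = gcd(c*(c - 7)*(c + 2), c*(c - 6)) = c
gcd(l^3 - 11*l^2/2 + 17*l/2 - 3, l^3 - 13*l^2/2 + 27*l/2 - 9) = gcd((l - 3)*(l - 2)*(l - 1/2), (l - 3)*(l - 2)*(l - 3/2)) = l^2 - 5*l + 6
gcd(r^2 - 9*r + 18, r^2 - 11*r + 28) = 1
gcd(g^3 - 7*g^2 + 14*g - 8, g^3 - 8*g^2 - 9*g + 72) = 1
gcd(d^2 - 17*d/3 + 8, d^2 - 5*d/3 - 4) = d - 3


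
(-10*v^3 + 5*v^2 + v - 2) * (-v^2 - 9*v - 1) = 10*v^5 + 85*v^4 - 36*v^3 - 12*v^2 + 17*v + 2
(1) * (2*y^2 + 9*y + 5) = 2*y^2 + 9*y + 5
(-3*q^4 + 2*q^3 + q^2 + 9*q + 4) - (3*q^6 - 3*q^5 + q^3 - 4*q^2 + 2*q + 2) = -3*q^6 + 3*q^5 - 3*q^4 + q^3 + 5*q^2 + 7*q + 2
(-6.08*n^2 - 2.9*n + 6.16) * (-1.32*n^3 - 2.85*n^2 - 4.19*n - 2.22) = 8.0256*n^5 + 21.156*n^4 + 25.609*n^3 + 8.0926*n^2 - 19.3724*n - 13.6752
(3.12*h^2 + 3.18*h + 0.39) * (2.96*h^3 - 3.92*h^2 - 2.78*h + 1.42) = 9.2352*h^5 - 2.8176*h^4 - 19.9848*h^3 - 5.9388*h^2 + 3.4314*h + 0.5538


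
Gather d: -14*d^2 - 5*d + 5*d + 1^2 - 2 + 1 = -14*d^2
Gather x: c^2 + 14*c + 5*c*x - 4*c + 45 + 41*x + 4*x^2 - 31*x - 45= c^2 + 10*c + 4*x^2 + x*(5*c + 10)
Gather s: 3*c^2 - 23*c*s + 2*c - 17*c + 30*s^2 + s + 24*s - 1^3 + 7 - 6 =3*c^2 - 15*c + 30*s^2 + s*(25 - 23*c)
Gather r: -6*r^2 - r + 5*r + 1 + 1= -6*r^2 + 4*r + 2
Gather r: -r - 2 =-r - 2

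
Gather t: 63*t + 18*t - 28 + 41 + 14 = 81*t + 27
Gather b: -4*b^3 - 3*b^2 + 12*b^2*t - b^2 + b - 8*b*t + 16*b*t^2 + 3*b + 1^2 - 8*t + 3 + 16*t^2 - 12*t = -4*b^3 + b^2*(12*t - 4) + b*(16*t^2 - 8*t + 4) + 16*t^2 - 20*t + 4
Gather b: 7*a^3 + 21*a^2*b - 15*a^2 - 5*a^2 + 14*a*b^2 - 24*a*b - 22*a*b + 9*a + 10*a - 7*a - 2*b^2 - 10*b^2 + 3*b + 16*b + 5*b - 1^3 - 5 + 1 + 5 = 7*a^3 - 20*a^2 + 12*a + b^2*(14*a - 12) + b*(21*a^2 - 46*a + 24)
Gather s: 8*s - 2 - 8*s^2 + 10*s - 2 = -8*s^2 + 18*s - 4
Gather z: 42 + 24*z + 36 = 24*z + 78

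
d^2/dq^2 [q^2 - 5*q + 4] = 2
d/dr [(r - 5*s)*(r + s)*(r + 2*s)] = 3*r^2 - 4*r*s - 13*s^2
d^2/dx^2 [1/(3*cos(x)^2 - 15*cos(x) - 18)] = (4*sin(x)^4 - 51*sin(x)^2 - 45*cos(x)/4 - 15*cos(3*x)/4 - 15)/(3*(sin(x)^2 + 5*cos(x) + 5)^3)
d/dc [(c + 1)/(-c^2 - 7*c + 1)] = (-c^2 - 7*c + (c + 1)*(2*c + 7) + 1)/(c^2 + 7*c - 1)^2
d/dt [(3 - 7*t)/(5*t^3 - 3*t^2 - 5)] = (-35*t^3 + 21*t^2 + 3*t*(5*t - 2)*(7*t - 3) + 35)/(-5*t^3 + 3*t^2 + 5)^2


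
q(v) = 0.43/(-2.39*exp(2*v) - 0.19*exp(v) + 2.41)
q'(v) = 0.43*(4.78*exp(2*v) + 0.19*exp(v))/(-2.39*exp(2*v) - 0.19*exp(v) + 2.41)^2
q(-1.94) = 0.18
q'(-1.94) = 0.01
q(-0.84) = 0.23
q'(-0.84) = 0.12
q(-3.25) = 0.18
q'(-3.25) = 0.00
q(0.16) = -0.39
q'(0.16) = 2.40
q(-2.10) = 0.18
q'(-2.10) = 0.01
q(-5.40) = 0.18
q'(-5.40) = 0.00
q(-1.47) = 0.19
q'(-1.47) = 0.03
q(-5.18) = 0.18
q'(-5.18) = 0.00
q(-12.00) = 0.18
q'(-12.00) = 0.00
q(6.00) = 0.00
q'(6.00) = 0.00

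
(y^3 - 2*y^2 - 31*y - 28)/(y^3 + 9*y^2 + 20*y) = (y^2 - 6*y - 7)/(y*(y + 5))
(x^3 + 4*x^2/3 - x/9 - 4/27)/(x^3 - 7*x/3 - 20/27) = (3*x - 1)/(3*x - 5)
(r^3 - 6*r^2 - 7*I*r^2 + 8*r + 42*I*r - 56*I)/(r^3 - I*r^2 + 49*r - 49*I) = (r^2 - 6*r + 8)/(r^2 + 6*I*r + 7)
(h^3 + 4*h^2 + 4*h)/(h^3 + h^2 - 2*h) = (h + 2)/(h - 1)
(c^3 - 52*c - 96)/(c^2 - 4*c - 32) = (c^2 + 8*c + 12)/(c + 4)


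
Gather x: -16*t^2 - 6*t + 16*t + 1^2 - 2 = -16*t^2 + 10*t - 1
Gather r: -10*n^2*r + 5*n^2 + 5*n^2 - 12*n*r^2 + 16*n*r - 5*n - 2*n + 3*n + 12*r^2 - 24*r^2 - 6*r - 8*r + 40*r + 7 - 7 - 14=10*n^2 - 4*n + r^2*(-12*n - 12) + r*(-10*n^2 + 16*n + 26) - 14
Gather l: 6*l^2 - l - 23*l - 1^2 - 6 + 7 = 6*l^2 - 24*l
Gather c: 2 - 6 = -4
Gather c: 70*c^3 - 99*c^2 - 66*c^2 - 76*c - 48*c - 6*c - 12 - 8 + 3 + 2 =70*c^3 - 165*c^2 - 130*c - 15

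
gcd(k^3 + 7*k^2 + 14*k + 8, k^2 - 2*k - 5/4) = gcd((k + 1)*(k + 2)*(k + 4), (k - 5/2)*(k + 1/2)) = 1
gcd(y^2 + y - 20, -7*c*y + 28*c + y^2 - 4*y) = y - 4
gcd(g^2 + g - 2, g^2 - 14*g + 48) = 1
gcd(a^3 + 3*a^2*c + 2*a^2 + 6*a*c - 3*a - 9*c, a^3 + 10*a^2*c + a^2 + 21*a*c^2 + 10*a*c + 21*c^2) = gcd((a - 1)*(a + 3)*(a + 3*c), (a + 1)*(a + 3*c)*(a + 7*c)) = a + 3*c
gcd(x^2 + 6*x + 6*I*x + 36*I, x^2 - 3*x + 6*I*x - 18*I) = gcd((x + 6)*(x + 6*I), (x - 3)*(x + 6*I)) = x + 6*I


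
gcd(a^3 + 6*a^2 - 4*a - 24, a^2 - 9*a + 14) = a - 2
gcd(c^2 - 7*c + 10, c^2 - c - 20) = c - 5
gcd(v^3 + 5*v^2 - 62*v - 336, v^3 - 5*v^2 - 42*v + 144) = v^2 - 2*v - 48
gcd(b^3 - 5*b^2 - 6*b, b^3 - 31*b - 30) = b^2 - 5*b - 6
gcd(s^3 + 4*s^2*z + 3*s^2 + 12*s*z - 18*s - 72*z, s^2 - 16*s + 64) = 1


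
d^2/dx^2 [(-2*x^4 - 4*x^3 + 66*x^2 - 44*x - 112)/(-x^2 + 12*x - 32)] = 4*(x^3 - 24*x^2 + 192*x + 298)/(x^3 - 24*x^2 + 192*x - 512)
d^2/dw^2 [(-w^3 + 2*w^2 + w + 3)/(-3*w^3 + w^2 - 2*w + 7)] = 2*(-15*w^6 - 45*w^5 + 9*w^4 - 224*w^3 - 189*w^2 - 3*w - 103)/(27*w^9 - 27*w^8 + 63*w^7 - 226*w^6 + 168*w^5 - 285*w^4 + 533*w^3 - 231*w^2 + 294*w - 343)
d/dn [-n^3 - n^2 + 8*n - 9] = -3*n^2 - 2*n + 8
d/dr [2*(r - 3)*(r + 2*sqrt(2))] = 4*r - 6 + 4*sqrt(2)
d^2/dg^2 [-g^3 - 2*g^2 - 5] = -6*g - 4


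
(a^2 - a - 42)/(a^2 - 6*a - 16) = (-a^2 + a + 42)/(-a^2 + 6*a + 16)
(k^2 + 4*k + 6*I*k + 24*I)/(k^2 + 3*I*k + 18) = (k + 4)/(k - 3*I)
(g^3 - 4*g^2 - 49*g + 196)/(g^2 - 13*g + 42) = (g^2 + 3*g - 28)/(g - 6)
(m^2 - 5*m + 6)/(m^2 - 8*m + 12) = (m - 3)/(m - 6)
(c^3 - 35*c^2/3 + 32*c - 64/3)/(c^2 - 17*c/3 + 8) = (c^2 - 9*c + 8)/(c - 3)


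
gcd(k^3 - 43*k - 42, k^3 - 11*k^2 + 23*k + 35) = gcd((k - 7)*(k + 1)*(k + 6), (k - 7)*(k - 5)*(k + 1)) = k^2 - 6*k - 7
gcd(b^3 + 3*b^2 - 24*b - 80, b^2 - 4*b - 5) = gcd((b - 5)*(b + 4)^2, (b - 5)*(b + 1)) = b - 5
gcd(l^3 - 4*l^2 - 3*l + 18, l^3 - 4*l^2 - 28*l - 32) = l + 2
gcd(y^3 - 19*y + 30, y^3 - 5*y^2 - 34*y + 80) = y^2 + 3*y - 10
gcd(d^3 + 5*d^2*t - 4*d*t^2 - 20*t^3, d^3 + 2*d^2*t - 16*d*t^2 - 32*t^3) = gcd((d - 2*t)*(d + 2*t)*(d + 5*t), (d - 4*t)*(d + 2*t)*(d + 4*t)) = d + 2*t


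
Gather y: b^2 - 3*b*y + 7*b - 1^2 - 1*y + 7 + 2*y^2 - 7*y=b^2 + 7*b + 2*y^2 + y*(-3*b - 8) + 6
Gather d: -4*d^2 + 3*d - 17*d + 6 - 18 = -4*d^2 - 14*d - 12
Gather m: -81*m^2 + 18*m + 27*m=-81*m^2 + 45*m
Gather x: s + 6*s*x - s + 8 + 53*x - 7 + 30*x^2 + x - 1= 30*x^2 + x*(6*s + 54)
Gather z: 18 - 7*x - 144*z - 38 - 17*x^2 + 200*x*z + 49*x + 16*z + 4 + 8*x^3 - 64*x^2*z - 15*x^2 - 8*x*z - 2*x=8*x^3 - 32*x^2 + 40*x + z*(-64*x^2 + 192*x - 128) - 16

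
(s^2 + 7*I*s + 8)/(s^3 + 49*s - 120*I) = (s - I)/(s^2 - 8*I*s - 15)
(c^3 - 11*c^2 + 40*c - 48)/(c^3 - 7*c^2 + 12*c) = (c - 4)/c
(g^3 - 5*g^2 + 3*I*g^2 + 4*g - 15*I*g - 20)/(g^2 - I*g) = g - 5 + 4*I - 20*I/g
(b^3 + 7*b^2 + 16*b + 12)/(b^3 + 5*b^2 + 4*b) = (b^3 + 7*b^2 + 16*b + 12)/(b*(b^2 + 5*b + 4))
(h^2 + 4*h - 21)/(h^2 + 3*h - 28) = (h - 3)/(h - 4)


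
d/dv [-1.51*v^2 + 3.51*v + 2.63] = 3.51 - 3.02*v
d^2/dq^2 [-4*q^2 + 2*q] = -8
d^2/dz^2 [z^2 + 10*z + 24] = 2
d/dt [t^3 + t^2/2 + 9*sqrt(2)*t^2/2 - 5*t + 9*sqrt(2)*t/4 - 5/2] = 3*t^2 + t + 9*sqrt(2)*t - 5 + 9*sqrt(2)/4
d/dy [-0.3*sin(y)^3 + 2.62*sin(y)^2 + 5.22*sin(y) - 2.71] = (-0.9*sin(y)^2 + 5.24*sin(y) + 5.22)*cos(y)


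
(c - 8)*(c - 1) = c^2 - 9*c + 8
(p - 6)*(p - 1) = p^2 - 7*p + 6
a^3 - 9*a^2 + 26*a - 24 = (a - 4)*(a - 3)*(a - 2)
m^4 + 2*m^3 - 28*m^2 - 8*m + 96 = (m - 4)*(m - 2)*(m + 2)*(m + 6)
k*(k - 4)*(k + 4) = k^3 - 16*k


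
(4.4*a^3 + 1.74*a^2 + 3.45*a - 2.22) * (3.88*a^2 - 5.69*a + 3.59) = 17.072*a^5 - 18.2848*a^4 + 19.2814*a^3 - 21.9975*a^2 + 25.0173*a - 7.9698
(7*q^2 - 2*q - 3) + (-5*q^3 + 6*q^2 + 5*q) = -5*q^3 + 13*q^2 + 3*q - 3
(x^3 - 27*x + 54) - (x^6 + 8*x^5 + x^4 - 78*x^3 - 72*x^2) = -x^6 - 8*x^5 - x^4 + 79*x^3 + 72*x^2 - 27*x + 54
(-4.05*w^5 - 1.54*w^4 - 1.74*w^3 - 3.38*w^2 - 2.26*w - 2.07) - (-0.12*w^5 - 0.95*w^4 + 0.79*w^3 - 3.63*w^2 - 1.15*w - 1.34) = -3.93*w^5 - 0.59*w^4 - 2.53*w^3 + 0.25*w^2 - 1.11*w - 0.73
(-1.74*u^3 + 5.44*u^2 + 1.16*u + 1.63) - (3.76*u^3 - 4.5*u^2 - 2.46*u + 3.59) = -5.5*u^3 + 9.94*u^2 + 3.62*u - 1.96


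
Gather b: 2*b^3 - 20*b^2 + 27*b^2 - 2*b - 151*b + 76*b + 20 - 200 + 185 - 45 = 2*b^3 + 7*b^2 - 77*b - 40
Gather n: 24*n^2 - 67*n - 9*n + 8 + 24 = 24*n^2 - 76*n + 32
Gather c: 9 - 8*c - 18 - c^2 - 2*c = -c^2 - 10*c - 9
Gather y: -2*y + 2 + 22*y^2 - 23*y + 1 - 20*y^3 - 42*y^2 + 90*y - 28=-20*y^3 - 20*y^2 + 65*y - 25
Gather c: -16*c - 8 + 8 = -16*c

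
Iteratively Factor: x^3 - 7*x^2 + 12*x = (x - 3)*(x^2 - 4*x) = (x - 4)*(x - 3)*(x)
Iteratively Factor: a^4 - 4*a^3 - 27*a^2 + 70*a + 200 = (a - 5)*(a^3 + a^2 - 22*a - 40) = (a - 5)*(a + 4)*(a^2 - 3*a - 10) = (a - 5)*(a + 2)*(a + 4)*(a - 5)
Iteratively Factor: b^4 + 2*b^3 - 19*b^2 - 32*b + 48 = (b - 4)*(b^3 + 6*b^2 + 5*b - 12) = (b - 4)*(b + 4)*(b^2 + 2*b - 3) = (b - 4)*(b - 1)*(b + 4)*(b + 3)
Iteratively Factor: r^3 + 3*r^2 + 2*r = (r + 1)*(r^2 + 2*r) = (r + 1)*(r + 2)*(r)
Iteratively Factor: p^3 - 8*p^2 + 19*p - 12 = (p - 3)*(p^2 - 5*p + 4) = (p - 3)*(p - 1)*(p - 4)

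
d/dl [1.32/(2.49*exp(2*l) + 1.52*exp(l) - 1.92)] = (-6.5736*exp(l) - 2.0064)*exp(l)/(2.49*exp(2*l) + 1.52*exp(l) - 1.92)^2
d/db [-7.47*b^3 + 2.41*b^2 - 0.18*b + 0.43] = -22.41*b^2 + 4.82*b - 0.18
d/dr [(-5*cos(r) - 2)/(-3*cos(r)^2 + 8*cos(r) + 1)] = (15*cos(r)^2 + 12*cos(r) - 11)*sin(r)/(3*sin(r)^2 + 8*cos(r) - 2)^2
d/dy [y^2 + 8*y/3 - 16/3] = 2*y + 8/3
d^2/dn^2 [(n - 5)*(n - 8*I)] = 2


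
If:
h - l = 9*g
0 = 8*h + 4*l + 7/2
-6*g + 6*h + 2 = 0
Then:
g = -1/48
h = -17/48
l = -1/6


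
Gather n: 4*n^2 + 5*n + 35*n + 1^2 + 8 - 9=4*n^2 + 40*n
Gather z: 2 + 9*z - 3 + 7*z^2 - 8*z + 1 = 7*z^2 + z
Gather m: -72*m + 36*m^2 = 36*m^2 - 72*m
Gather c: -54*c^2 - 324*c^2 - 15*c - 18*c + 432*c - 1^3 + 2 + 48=-378*c^2 + 399*c + 49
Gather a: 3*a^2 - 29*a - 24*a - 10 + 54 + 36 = 3*a^2 - 53*a + 80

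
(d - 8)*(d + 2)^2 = d^3 - 4*d^2 - 28*d - 32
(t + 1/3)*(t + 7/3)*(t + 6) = t^3 + 26*t^2/3 + 151*t/9 + 14/3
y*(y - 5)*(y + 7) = y^3 + 2*y^2 - 35*y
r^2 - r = r*(r - 1)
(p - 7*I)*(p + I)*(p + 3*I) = p^3 - 3*I*p^2 + 25*p + 21*I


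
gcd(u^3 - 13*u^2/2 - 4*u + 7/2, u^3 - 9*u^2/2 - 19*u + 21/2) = u^2 - 15*u/2 + 7/2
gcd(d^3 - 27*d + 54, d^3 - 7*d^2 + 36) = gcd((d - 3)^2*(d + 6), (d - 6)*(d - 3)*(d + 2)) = d - 3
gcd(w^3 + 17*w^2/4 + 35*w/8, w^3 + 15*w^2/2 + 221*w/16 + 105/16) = w + 7/4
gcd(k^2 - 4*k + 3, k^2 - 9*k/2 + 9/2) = k - 3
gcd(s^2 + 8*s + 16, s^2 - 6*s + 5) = 1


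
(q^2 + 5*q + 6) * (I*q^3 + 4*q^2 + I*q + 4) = I*q^5 + 4*q^4 + 5*I*q^4 + 20*q^3 + 7*I*q^3 + 28*q^2 + 5*I*q^2 + 20*q + 6*I*q + 24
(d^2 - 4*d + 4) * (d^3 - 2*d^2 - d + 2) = d^5 - 6*d^4 + 11*d^3 - 2*d^2 - 12*d + 8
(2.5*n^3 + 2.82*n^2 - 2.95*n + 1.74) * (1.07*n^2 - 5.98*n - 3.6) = 2.675*n^5 - 11.9326*n^4 - 29.0201*n^3 + 9.3508*n^2 + 0.2148*n - 6.264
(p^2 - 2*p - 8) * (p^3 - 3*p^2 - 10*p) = p^5 - 5*p^4 - 12*p^3 + 44*p^2 + 80*p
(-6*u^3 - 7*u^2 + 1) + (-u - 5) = -6*u^3 - 7*u^2 - u - 4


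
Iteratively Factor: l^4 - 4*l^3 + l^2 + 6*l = (l - 3)*(l^3 - l^2 - 2*l) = l*(l - 3)*(l^2 - l - 2) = l*(l - 3)*(l - 2)*(l + 1)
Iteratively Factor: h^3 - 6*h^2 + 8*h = (h)*(h^2 - 6*h + 8) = h*(h - 2)*(h - 4)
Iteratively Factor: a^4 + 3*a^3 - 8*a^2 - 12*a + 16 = (a - 2)*(a^3 + 5*a^2 + 2*a - 8) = (a - 2)*(a + 2)*(a^2 + 3*a - 4) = (a - 2)*(a - 1)*(a + 2)*(a + 4)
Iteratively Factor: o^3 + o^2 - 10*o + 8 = (o - 2)*(o^2 + 3*o - 4) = (o - 2)*(o + 4)*(o - 1)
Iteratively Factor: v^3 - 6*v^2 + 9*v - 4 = (v - 1)*(v^2 - 5*v + 4) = (v - 4)*(v - 1)*(v - 1)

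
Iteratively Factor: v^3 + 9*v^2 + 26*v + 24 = (v + 3)*(v^2 + 6*v + 8) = (v + 3)*(v + 4)*(v + 2)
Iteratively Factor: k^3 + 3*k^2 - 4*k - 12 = (k + 3)*(k^2 - 4) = (k - 2)*(k + 3)*(k + 2)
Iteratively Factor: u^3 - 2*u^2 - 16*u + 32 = (u - 2)*(u^2 - 16) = (u - 2)*(u + 4)*(u - 4)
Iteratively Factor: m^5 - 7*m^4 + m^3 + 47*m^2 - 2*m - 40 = (m - 1)*(m^4 - 6*m^3 - 5*m^2 + 42*m + 40) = (m - 1)*(m + 1)*(m^3 - 7*m^2 + 2*m + 40) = (m - 4)*(m - 1)*(m + 1)*(m^2 - 3*m - 10) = (m - 5)*(m - 4)*(m - 1)*(m + 1)*(m + 2)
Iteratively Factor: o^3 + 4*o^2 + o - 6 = (o + 2)*(o^2 + 2*o - 3) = (o - 1)*(o + 2)*(o + 3)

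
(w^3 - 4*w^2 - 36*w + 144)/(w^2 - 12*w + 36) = (w^2 + 2*w - 24)/(w - 6)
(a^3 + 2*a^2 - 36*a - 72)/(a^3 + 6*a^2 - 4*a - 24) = (a - 6)/(a - 2)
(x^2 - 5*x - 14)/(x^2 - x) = (x^2 - 5*x - 14)/(x*(x - 1))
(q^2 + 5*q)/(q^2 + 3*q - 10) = q/(q - 2)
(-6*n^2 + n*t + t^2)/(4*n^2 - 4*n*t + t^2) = (3*n + t)/(-2*n + t)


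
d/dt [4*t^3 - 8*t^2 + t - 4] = 12*t^2 - 16*t + 1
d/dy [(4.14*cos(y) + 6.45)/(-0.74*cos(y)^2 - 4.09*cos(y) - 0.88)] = (3.0636*sin(y)^2 - 9.546*cos(y) - 25.8009)*sin(y)/(0.74*cos(y)^2 + 4.09*cos(y) + 0.88)^2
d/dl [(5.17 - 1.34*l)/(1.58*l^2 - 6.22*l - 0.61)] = (2.1172*l^2 - 16.3372*l + 32.9748)/(2.4964*l^4 - 19.6552*l^3 + 36.7608*l^2 + 7.5884*l + 0.3721)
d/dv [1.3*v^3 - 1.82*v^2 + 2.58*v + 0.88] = 3.9*v^2 - 3.64*v + 2.58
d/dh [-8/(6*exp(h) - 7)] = 48*exp(h)/(6*exp(h) - 7)^2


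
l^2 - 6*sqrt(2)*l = l*(l - 6*sqrt(2))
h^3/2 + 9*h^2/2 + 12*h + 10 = (h/2 + 1)*(h + 2)*(h + 5)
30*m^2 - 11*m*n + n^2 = (-6*m + n)*(-5*m + n)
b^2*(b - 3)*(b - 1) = b^4 - 4*b^3 + 3*b^2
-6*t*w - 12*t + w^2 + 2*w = (-6*t + w)*(w + 2)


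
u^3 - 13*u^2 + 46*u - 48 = (u - 8)*(u - 3)*(u - 2)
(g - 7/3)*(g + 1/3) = g^2 - 2*g - 7/9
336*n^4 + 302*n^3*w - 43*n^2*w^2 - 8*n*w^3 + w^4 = (-8*n + w)*(-7*n + w)*(n + w)*(6*n + w)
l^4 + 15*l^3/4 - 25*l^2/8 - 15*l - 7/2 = (l - 2)*(l + 1/4)*(l + 2)*(l + 7/2)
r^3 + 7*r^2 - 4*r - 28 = (r - 2)*(r + 2)*(r + 7)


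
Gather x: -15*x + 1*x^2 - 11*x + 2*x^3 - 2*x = 2*x^3 + x^2 - 28*x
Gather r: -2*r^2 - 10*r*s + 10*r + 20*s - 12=-2*r^2 + r*(10 - 10*s) + 20*s - 12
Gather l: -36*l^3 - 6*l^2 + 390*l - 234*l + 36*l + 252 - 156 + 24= -36*l^3 - 6*l^2 + 192*l + 120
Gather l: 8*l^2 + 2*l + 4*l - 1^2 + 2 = 8*l^2 + 6*l + 1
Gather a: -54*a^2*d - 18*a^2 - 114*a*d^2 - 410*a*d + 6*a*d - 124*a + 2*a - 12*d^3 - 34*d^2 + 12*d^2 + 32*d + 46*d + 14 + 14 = a^2*(-54*d - 18) + a*(-114*d^2 - 404*d - 122) - 12*d^3 - 22*d^2 + 78*d + 28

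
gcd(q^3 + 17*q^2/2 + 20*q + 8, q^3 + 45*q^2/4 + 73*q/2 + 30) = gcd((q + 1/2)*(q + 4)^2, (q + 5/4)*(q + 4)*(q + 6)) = q + 4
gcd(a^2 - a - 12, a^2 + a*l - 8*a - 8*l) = 1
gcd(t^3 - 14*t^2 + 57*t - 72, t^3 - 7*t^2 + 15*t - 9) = t^2 - 6*t + 9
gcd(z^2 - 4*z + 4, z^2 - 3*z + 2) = z - 2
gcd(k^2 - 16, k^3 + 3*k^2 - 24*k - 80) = k + 4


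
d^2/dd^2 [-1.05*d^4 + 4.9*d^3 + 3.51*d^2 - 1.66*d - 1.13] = -12.6*d^2 + 29.4*d + 7.02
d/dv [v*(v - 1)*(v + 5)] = 3*v^2 + 8*v - 5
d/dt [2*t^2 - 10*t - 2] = 4*t - 10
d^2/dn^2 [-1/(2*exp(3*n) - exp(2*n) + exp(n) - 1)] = (-2*(6*exp(2*n) - 2*exp(n) + 1)^2*exp(n) + (18*exp(2*n) - 4*exp(n) + 1)*(2*exp(3*n) - exp(2*n) + exp(n) - 1))*exp(n)/(2*exp(3*n) - exp(2*n) + exp(n) - 1)^3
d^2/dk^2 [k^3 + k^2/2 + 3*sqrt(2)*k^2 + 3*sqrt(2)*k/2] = 6*k + 1 + 6*sqrt(2)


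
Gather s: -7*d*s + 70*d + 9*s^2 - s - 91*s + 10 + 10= 70*d + 9*s^2 + s*(-7*d - 92) + 20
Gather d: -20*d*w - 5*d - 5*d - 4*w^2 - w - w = d*(-20*w - 10) - 4*w^2 - 2*w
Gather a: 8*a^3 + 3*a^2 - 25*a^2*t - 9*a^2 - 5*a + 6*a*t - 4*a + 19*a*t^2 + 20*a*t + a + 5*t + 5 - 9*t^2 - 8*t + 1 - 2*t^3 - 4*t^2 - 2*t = 8*a^3 + a^2*(-25*t - 6) + a*(19*t^2 + 26*t - 8) - 2*t^3 - 13*t^2 - 5*t + 6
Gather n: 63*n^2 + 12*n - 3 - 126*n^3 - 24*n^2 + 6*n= -126*n^3 + 39*n^2 + 18*n - 3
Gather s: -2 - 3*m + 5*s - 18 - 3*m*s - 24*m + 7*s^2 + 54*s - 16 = -27*m + 7*s^2 + s*(59 - 3*m) - 36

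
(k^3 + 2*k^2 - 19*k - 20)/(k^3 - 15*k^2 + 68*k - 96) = (k^2 + 6*k + 5)/(k^2 - 11*k + 24)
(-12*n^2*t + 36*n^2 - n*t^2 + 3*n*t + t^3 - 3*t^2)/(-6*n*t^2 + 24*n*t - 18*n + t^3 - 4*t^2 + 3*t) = (-12*n^2 - n*t + t^2)/(-6*n*t + 6*n + t^2 - t)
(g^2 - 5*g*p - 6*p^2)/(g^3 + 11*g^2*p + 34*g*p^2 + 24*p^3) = (g - 6*p)/(g^2 + 10*g*p + 24*p^2)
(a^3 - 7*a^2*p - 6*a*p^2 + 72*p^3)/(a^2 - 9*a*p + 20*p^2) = (-a^2 + 3*a*p + 18*p^2)/(-a + 5*p)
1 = 1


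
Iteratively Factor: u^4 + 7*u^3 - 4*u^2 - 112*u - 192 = (u + 4)*(u^3 + 3*u^2 - 16*u - 48) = (u + 3)*(u + 4)*(u^2 - 16) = (u + 3)*(u + 4)^2*(u - 4)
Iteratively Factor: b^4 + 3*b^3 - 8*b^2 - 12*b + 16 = (b - 1)*(b^3 + 4*b^2 - 4*b - 16) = (b - 2)*(b - 1)*(b^2 + 6*b + 8) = (b - 2)*(b - 1)*(b + 4)*(b + 2)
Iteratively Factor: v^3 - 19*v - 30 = (v - 5)*(v^2 + 5*v + 6) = (v - 5)*(v + 2)*(v + 3)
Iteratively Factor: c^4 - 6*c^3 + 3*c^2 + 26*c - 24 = (c + 2)*(c^3 - 8*c^2 + 19*c - 12) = (c - 4)*(c + 2)*(c^2 - 4*c + 3) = (c - 4)*(c - 3)*(c + 2)*(c - 1)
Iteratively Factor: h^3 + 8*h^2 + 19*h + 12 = (h + 4)*(h^2 + 4*h + 3) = (h + 3)*(h + 4)*(h + 1)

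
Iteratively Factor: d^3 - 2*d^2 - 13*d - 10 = (d - 5)*(d^2 + 3*d + 2) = (d - 5)*(d + 1)*(d + 2)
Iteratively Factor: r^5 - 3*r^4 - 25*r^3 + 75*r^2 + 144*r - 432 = (r + 3)*(r^4 - 6*r^3 - 7*r^2 + 96*r - 144) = (r - 4)*(r + 3)*(r^3 - 2*r^2 - 15*r + 36) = (r - 4)*(r - 3)*(r + 3)*(r^2 + r - 12) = (r - 4)*(r - 3)*(r + 3)*(r + 4)*(r - 3)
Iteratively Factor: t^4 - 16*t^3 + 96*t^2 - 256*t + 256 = (t - 4)*(t^3 - 12*t^2 + 48*t - 64) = (t - 4)^2*(t^2 - 8*t + 16) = (t - 4)^3*(t - 4)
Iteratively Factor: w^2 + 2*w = (w)*(w + 2)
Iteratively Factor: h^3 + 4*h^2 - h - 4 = (h - 1)*(h^2 + 5*h + 4) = (h - 1)*(h + 4)*(h + 1)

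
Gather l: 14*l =14*l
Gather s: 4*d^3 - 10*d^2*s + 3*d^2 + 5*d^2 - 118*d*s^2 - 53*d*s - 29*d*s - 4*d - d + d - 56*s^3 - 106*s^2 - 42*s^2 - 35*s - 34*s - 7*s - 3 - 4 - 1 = 4*d^3 + 8*d^2 - 4*d - 56*s^3 + s^2*(-118*d - 148) + s*(-10*d^2 - 82*d - 76) - 8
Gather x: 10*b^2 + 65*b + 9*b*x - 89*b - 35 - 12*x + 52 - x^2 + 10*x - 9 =10*b^2 - 24*b - x^2 + x*(9*b - 2) + 8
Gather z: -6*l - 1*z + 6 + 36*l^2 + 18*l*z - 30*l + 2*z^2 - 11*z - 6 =36*l^2 - 36*l + 2*z^2 + z*(18*l - 12)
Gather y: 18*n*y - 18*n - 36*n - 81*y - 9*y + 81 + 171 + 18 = -54*n + y*(18*n - 90) + 270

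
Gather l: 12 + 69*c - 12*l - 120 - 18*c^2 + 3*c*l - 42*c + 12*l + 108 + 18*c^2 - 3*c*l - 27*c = 0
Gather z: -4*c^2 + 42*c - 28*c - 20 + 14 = -4*c^2 + 14*c - 6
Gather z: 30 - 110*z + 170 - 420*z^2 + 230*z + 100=-420*z^2 + 120*z + 300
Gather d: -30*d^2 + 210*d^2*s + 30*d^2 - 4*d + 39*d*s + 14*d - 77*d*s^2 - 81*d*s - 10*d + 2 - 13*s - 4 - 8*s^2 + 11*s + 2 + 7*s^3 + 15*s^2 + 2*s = 210*d^2*s + d*(-77*s^2 - 42*s) + 7*s^3 + 7*s^2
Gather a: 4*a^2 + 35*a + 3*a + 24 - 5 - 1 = 4*a^2 + 38*a + 18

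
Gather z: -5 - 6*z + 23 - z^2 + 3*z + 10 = -z^2 - 3*z + 28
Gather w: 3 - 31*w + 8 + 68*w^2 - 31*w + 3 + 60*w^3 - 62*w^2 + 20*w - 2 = 60*w^3 + 6*w^2 - 42*w + 12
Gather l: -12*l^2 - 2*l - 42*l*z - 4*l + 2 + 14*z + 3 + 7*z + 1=-12*l^2 + l*(-42*z - 6) + 21*z + 6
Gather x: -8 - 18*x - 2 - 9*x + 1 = -27*x - 9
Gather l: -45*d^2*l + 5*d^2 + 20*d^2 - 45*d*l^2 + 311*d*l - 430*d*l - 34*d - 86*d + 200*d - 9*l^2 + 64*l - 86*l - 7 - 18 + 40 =25*d^2 + 80*d + l^2*(-45*d - 9) + l*(-45*d^2 - 119*d - 22) + 15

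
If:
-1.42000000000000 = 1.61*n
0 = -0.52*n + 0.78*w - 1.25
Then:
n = -0.88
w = 1.01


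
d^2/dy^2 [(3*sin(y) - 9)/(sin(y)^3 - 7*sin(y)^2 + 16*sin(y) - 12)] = 6*(-2*sin(y) + cos(2*y) + 2)/(sin(y) - 2)^4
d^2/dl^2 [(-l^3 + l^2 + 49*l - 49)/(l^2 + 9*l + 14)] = -54/(l^3 + 6*l^2 + 12*l + 8)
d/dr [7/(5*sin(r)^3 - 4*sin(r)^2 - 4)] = 7*(8 - 15*sin(r))*sin(r)*cos(r)/(-5*sin(r)^3 + 4*sin(r)^2 + 4)^2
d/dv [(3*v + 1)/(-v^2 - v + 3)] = (-3*v^2 - 3*v + (2*v + 1)*(3*v + 1) + 9)/(v^2 + v - 3)^2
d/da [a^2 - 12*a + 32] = 2*a - 12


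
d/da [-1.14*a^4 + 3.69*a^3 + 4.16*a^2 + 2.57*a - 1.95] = -4.56*a^3 + 11.07*a^2 + 8.32*a + 2.57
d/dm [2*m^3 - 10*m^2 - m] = 6*m^2 - 20*m - 1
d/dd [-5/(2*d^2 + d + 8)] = 5*(4*d + 1)/(2*d^2 + d + 8)^2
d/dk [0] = 0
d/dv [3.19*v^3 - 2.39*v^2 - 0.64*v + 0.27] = 9.57*v^2 - 4.78*v - 0.64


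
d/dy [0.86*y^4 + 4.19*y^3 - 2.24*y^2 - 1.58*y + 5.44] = 3.44*y^3 + 12.57*y^2 - 4.48*y - 1.58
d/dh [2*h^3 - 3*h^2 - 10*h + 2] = 6*h^2 - 6*h - 10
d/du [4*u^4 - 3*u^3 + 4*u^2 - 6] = u*(16*u^2 - 9*u + 8)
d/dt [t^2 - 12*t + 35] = 2*t - 12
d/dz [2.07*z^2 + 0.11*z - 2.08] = 4.14*z + 0.11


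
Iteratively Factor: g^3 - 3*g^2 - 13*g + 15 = (g - 5)*(g^2 + 2*g - 3) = (g - 5)*(g + 3)*(g - 1)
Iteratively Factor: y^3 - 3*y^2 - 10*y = (y - 5)*(y^2 + 2*y) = y*(y - 5)*(y + 2)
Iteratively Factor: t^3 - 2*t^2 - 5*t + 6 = (t + 2)*(t^2 - 4*t + 3) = (t - 3)*(t + 2)*(t - 1)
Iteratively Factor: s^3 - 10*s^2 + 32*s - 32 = (s - 4)*(s^2 - 6*s + 8) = (s - 4)*(s - 2)*(s - 4)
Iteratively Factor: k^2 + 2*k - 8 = (k - 2)*(k + 4)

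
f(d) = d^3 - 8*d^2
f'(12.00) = 240.00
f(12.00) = 576.00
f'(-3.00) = 75.00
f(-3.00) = -99.00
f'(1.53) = -17.46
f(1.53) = -15.15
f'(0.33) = -4.95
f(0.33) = -0.84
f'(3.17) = -20.57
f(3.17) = -48.54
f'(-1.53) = 31.50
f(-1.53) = -22.31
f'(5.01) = -4.86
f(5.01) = -75.05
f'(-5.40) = 173.88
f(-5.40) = -390.74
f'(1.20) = -14.88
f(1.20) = -9.79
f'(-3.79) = 103.73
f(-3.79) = -169.35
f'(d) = 3*d^2 - 16*d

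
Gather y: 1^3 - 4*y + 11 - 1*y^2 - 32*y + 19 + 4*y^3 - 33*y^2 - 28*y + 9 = 4*y^3 - 34*y^2 - 64*y + 40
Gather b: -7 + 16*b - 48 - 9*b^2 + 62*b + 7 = -9*b^2 + 78*b - 48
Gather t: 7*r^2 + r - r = 7*r^2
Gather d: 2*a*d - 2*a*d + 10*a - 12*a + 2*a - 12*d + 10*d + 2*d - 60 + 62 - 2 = 0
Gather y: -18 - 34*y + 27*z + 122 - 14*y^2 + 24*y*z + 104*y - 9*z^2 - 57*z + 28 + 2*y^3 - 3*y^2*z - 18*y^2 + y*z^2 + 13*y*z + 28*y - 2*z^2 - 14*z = 2*y^3 + y^2*(-3*z - 32) + y*(z^2 + 37*z + 98) - 11*z^2 - 44*z + 132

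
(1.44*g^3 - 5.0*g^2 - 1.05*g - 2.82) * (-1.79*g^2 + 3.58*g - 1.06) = -2.5776*g^5 + 14.1052*g^4 - 17.5469*g^3 + 6.5888*g^2 - 8.9826*g + 2.9892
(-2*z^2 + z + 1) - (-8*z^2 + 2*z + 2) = 6*z^2 - z - 1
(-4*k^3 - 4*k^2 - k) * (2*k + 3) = -8*k^4 - 20*k^3 - 14*k^2 - 3*k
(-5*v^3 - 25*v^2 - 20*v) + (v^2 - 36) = -5*v^3 - 24*v^2 - 20*v - 36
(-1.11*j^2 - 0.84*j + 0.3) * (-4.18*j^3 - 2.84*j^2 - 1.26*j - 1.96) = 4.6398*j^5 + 6.6636*j^4 + 2.5302*j^3 + 2.382*j^2 + 1.2684*j - 0.588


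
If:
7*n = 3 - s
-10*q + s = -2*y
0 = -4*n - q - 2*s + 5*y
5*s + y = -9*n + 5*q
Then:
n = 3/5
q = -1/8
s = -6/5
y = -1/40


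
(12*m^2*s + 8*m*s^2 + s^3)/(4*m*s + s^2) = (12*m^2 + 8*m*s + s^2)/(4*m + s)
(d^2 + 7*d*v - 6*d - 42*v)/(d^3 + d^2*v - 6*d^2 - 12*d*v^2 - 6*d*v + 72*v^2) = (-d - 7*v)/(-d^2 - d*v + 12*v^2)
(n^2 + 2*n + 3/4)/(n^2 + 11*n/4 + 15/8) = 2*(2*n + 1)/(4*n + 5)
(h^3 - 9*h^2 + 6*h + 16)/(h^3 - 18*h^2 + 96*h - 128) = (h + 1)/(h - 8)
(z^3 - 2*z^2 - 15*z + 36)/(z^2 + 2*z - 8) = (z^2 - 6*z + 9)/(z - 2)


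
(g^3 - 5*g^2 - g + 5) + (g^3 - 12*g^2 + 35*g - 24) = 2*g^3 - 17*g^2 + 34*g - 19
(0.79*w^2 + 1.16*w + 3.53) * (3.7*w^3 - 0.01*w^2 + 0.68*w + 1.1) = 2.923*w^5 + 4.2841*w^4 + 13.5866*w^3 + 1.6225*w^2 + 3.6764*w + 3.883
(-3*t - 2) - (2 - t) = -2*t - 4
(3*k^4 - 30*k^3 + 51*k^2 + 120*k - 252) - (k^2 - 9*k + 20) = 3*k^4 - 30*k^3 + 50*k^2 + 129*k - 272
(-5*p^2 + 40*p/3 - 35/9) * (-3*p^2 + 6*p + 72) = 15*p^4 - 70*p^3 - 805*p^2/3 + 2810*p/3 - 280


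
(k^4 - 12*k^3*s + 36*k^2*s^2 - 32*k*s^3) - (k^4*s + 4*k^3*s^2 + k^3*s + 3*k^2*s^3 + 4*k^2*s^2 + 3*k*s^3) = -k^4*s + k^4 - 4*k^3*s^2 - 13*k^3*s - 3*k^2*s^3 + 32*k^2*s^2 - 35*k*s^3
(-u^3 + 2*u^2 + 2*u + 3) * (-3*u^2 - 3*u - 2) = 3*u^5 - 3*u^4 - 10*u^3 - 19*u^2 - 13*u - 6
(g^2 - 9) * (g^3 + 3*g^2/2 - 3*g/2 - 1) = g^5 + 3*g^4/2 - 21*g^3/2 - 29*g^2/2 + 27*g/2 + 9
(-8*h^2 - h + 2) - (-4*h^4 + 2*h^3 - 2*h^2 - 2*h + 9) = 4*h^4 - 2*h^3 - 6*h^2 + h - 7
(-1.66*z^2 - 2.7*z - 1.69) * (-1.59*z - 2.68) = 2.6394*z^3 + 8.7418*z^2 + 9.9231*z + 4.5292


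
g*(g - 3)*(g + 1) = g^3 - 2*g^2 - 3*g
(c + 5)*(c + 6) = c^2 + 11*c + 30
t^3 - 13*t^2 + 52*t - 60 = (t - 6)*(t - 5)*(t - 2)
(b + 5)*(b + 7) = b^2 + 12*b + 35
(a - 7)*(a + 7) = a^2 - 49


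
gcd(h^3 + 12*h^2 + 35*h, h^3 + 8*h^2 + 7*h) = h^2 + 7*h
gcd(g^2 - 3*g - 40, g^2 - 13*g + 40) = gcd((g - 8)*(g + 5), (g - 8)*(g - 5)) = g - 8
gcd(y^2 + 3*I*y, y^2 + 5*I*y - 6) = y + 3*I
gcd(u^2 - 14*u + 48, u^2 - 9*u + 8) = u - 8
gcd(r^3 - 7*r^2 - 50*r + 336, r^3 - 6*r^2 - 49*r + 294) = r^2 + r - 42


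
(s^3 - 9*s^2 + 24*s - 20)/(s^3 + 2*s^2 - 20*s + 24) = (s - 5)/(s + 6)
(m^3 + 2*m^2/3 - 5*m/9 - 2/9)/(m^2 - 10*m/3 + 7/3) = (9*m^3 + 6*m^2 - 5*m - 2)/(3*(3*m^2 - 10*m + 7))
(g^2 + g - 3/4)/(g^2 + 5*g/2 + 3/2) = (g - 1/2)/(g + 1)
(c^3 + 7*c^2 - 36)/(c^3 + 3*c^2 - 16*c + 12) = (c + 3)/(c - 1)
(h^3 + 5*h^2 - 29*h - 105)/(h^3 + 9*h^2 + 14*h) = (h^2 - 2*h - 15)/(h*(h + 2))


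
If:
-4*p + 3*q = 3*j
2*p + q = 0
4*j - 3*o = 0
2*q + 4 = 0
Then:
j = -10/3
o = -40/9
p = 1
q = -2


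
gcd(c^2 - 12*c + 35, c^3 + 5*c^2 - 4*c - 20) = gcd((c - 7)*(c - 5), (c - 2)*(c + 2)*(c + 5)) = 1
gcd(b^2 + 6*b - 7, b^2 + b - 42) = b + 7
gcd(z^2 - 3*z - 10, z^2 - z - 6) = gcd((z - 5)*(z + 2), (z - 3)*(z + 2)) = z + 2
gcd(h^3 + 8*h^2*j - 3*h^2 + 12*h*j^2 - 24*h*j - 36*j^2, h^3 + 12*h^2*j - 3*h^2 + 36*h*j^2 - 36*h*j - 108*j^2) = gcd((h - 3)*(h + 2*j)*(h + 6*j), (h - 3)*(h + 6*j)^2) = h^2 + 6*h*j - 3*h - 18*j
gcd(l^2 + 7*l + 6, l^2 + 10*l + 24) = l + 6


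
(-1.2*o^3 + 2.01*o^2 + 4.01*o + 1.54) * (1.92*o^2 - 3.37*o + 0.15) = -2.304*o^5 + 7.9032*o^4 + 0.7455*o^3 - 10.2554*o^2 - 4.5883*o + 0.231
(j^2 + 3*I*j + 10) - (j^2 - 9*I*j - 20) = 12*I*j + 30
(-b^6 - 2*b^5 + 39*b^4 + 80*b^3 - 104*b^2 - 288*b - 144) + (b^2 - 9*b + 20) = -b^6 - 2*b^5 + 39*b^4 + 80*b^3 - 103*b^2 - 297*b - 124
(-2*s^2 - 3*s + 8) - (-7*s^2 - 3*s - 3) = 5*s^2 + 11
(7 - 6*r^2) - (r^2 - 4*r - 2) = -7*r^2 + 4*r + 9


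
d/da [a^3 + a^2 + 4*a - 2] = 3*a^2 + 2*a + 4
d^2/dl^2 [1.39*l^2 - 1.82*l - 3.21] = 2.78000000000000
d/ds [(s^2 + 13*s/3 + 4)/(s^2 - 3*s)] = 2*(-11*s^2 - 12*s + 18)/(3*s^2*(s^2 - 6*s + 9))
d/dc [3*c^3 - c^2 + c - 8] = 9*c^2 - 2*c + 1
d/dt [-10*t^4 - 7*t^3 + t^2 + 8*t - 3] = -40*t^3 - 21*t^2 + 2*t + 8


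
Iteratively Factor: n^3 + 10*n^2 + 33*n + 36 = (n + 3)*(n^2 + 7*n + 12) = (n + 3)*(n + 4)*(n + 3)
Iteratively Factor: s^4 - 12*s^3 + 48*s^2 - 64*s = (s)*(s^3 - 12*s^2 + 48*s - 64) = s*(s - 4)*(s^2 - 8*s + 16) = s*(s - 4)^2*(s - 4)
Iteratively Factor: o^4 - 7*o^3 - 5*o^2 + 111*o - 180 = (o - 3)*(o^3 - 4*o^2 - 17*o + 60) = (o - 5)*(o - 3)*(o^2 + o - 12) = (o - 5)*(o - 3)^2*(o + 4)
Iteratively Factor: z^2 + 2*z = (z + 2)*(z)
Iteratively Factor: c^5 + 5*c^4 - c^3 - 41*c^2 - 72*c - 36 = (c + 1)*(c^4 + 4*c^3 - 5*c^2 - 36*c - 36) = (c + 1)*(c + 2)*(c^3 + 2*c^2 - 9*c - 18) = (c + 1)*(c + 2)^2*(c^2 - 9) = (c + 1)*(c + 2)^2*(c + 3)*(c - 3)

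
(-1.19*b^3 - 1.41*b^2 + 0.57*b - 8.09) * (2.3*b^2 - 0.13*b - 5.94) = -2.737*b^5 - 3.0883*b^4 + 8.5629*b^3 - 10.3057*b^2 - 2.3341*b + 48.0546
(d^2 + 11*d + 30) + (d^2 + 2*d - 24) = 2*d^2 + 13*d + 6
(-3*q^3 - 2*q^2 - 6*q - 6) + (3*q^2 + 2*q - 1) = -3*q^3 + q^2 - 4*q - 7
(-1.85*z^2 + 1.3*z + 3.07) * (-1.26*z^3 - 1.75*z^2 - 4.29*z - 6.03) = 2.331*z^5 + 1.5995*z^4 + 1.7933*z^3 + 0.206000000000001*z^2 - 21.0093*z - 18.5121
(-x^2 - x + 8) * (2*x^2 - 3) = -2*x^4 - 2*x^3 + 19*x^2 + 3*x - 24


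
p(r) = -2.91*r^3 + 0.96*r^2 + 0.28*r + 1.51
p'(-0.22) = -0.56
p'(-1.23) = -15.29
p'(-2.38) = -53.74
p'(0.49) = -0.88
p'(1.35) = -13.04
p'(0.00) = 0.28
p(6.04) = -602.99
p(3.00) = -67.58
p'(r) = -8.73*r^2 + 1.92*r + 0.28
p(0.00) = 1.51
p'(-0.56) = -3.53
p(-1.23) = 8.03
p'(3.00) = -72.53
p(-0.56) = 2.17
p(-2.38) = 45.51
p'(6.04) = -306.61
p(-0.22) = 1.53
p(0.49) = 1.54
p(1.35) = -3.52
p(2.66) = -45.72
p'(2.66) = -56.38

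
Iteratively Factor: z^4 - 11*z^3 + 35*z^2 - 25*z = (z - 1)*(z^3 - 10*z^2 + 25*z) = z*(z - 1)*(z^2 - 10*z + 25) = z*(z - 5)*(z - 1)*(z - 5)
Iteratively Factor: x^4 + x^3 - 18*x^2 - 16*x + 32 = (x + 4)*(x^3 - 3*x^2 - 6*x + 8) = (x - 1)*(x + 4)*(x^2 - 2*x - 8) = (x - 1)*(x + 2)*(x + 4)*(x - 4)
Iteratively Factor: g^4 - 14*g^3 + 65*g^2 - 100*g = (g - 5)*(g^3 - 9*g^2 + 20*g) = (g - 5)^2*(g^2 - 4*g) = (g - 5)^2*(g - 4)*(g)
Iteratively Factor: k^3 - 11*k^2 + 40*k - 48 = (k - 4)*(k^2 - 7*k + 12) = (k - 4)*(k - 3)*(k - 4)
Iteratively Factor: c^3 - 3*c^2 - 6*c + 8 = (c - 1)*(c^2 - 2*c - 8) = (c - 4)*(c - 1)*(c + 2)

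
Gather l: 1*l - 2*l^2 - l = -2*l^2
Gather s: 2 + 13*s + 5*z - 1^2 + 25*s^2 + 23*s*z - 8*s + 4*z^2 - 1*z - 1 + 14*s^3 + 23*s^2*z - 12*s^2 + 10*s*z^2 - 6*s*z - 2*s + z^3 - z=14*s^3 + s^2*(23*z + 13) + s*(10*z^2 + 17*z + 3) + z^3 + 4*z^2 + 3*z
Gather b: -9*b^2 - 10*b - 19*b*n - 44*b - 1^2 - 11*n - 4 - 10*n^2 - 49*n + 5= -9*b^2 + b*(-19*n - 54) - 10*n^2 - 60*n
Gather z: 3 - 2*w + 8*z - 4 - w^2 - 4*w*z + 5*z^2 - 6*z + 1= -w^2 - 2*w + 5*z^2 + z*(2 - 4*w)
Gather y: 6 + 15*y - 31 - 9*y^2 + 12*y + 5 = -9*y^2 + 27*y - 20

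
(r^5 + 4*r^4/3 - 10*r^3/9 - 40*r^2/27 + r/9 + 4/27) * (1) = r^5 + 4*r^4/3 - 10*r^3/9 - 40*r^2/27 + r/9 + 4/27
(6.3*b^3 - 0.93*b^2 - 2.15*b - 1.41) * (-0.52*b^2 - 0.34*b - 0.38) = -3.276*b^5 - 1.6584*b^4 - 0.9598*b^3 + 1.8176*b^2 + 1.2964*b + 0.5358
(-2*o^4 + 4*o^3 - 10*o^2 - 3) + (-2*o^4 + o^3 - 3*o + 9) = -4*o^4 + 5*o^3 - 10*o^2 - 3*o + 6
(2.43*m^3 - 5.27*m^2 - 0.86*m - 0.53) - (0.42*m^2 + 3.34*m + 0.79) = 2.43*m^3 - 5.69*m^2 - 4.2*m - 1.32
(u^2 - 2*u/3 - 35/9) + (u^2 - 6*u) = 2*u^2 - 20*u/3 - 35/9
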